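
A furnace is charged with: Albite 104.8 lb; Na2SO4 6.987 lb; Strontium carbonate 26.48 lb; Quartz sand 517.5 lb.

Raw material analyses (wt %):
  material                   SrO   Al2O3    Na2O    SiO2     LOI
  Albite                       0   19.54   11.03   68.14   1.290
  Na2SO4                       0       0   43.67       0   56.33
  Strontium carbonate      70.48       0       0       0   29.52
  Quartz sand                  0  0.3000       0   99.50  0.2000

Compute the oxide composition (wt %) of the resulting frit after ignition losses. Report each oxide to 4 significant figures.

Glass mass = 641.6 lb (batch 655.8 − LOI 14.14).
Composition: SrO 2.909%, Al2O3 3.434%, Na2O 2.277%, SiO2 91.38%

The intermediate values are shown, rounded to four significant figures, as written. The working math keeps full float precision from first step to last; each reported result undergoes a single rounding. The derived quantities, which include the yield, LOI, the totals, net glass mass, the four compositions, are re-derived at exact precision, as written in the problem or the answer, starting from the weights for 641.6 lb of glass.
What the batch supplies per oxide:
  SrO: 26.48·0.7048 = 18.66 lb
  Al2O3: 104.8·0.1954 + 517.5·0.003000 = 22.03 lb
  Na2O: 104.8·0.1103 + 6.987·0.4367 = 14.61 lb
  SiO2: 104.8·0.6814 + 517.5·0.9950 = 586.3 lb
LOI: 104.8·0.01290 + 6.987·0.5633 + 26.48·0.2952 + 517.5·0.002000 = 14.14 lb
batch − LOI leaves glass = 655.8 − 14.14 = 641.6 lb (consistent with Σ oxide mass)
wt % = oxide mass / glass mass × 100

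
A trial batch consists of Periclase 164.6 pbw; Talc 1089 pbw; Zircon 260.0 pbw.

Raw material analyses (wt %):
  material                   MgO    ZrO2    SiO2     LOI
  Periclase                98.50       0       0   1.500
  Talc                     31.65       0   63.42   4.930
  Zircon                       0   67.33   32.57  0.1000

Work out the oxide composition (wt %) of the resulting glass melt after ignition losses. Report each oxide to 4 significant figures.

Working values are shown rounded to four significant digits. Every computation maintains full precision from first step to last; each reported value is rounded only once. The derived quantities (yield, LOI, three oxide percentages, totals, net glass mass) are re-derived from the weighed amounts on 1457 pbw of glass in exact precision exactly as printed in the problem or answer text.
Oxide masses out of the charge:
  MgO: 164.6·0.9850 + 1089·0.3165 = 506.8 pbw
  ZrO2: 260.0·0.6733 = 175.1 pbw
  SiO2: 1089·0.6342 + 260.0·0.3257 = 775.3 pbw
LOI: 164.6·0.01500 + 1089·0.04930 + 260.0·0.001000 = 56.42 pbw
The glass mass, total less LOI, = 1514 − 56.42 = 1457 pbw (= the summed oxide contributions)
wt % = oxide mass / glass mass × 100

Glass mass = 1457 pbw (batch 1514 − LOI 56.42).
Composition: MgO 34.78%, ZrO2 12.01%, SiO2 53.21%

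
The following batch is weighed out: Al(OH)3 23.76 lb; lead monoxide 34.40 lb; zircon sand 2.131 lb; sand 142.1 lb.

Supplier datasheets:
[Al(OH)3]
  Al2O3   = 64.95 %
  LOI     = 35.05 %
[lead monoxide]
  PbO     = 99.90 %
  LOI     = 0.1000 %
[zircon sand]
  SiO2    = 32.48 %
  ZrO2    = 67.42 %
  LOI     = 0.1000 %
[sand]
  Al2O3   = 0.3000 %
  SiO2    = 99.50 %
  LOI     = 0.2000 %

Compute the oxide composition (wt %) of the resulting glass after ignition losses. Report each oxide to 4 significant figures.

Each numeric step carries exact precision throughout — working values appear, rounded to 4 significant figures, within the worked lines — every reported number sees exactly one rounding; the derived quantities (net glass mass, four oxide percentages, ignition loss, yield, totals) are re-derived using the weight values at 193.7 lb of glass in exact precision, exactly as printed in problem or answer.
Delivered oxide masses:
  Al2O3: 23.76·0.6495 + 142.1·0.003000 = 15.86 lb
  SiO2: 2.131·0.3248 + 142.1·0.9950 = 142.1 lb
  PbO: 34.40·0.9990 = 34.37 lb
  ZrO2: 2.131·0.6742 = 1.437 lb
LOI: 23.76·0.3505 + 34.40·0.001000 + 2.131·0.001000 + 142.1·0.002000 = 8.649 lb
batch − LOI leaves glass = 202.4 − 8.649 = 193.7 lb (the oxide masses sum to this)
wt % = oxide mass / glass mass × 100

Glass mass = 193.7 lb (batch 202.4 − LOI 8.649).
Composition: Al2O3 8.185%, SiO2 73.34%, PbO 17.74%, ZrO2 0.7416%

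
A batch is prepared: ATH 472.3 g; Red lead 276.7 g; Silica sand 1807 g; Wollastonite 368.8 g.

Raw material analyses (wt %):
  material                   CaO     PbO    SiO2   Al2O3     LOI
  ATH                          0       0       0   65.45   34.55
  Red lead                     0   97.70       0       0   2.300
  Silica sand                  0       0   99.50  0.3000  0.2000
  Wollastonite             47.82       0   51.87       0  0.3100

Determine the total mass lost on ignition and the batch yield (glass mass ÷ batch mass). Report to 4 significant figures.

Every computation maintains exact precision at all times — working values appear (rounded to 4 significant figures) between the steps. Each reported result includes exactly one rounding — the derived quantities are computed starting from the weights for 2750 g of glass in full precision (the four compositions, ignition loss, yield, glass mass, the totals) exactly as printed in problem or answer.
Per-material ignition loss:
  ATH: 472.3 × 0.3455 = 163.2 g
  Red lead: 276.7 × 0.02300 = 6.364 g
  Silica sand: 1807 × 0.002000 = 3.614 g
  Wollastonite: 368.8 × 0.003100 = 1.143 g
Total LOI = 174.3 g
Glass = batch − LOI = 2925 − 174.3 = 2750 g

LOI loss = 174.3 g; glass = 2750 g; yield = 94.04%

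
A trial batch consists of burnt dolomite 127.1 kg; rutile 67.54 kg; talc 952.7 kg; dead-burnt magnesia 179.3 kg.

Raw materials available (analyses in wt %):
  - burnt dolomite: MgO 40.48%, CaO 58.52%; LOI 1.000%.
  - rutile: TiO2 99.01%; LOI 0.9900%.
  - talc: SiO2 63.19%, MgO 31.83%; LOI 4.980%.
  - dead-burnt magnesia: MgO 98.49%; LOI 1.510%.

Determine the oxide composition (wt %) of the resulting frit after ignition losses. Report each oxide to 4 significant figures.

Glass mass = 1275 kg (batch 1327 − LOI 52.09).
Composition: SiO2 47.23%, TiO2 5.247%, MgO 41.68%, CaO 5.836%

Mid-chain values are displayed (rounded to four significant figures) between the steps; the whole derivation holds exact precision in all steps — every reported value is rounded just once; the derived quantities (four oxide percentages, the totals, yield, net glass mass, LOI) are recomputed from the weighed amounts for 1275 kg of glass in full precision, exactly as shown in question or answer.
Per-oxide mass from batch:
  SiO2: 952.7·0.6319 = 602.0 kg
  TiO2: 67.54·0.9901 = 66.87 kg
  MgO: 127.1·0.4048 + 952.7·0.3183 + 179.3·0.9849 = 531.3 kg
  CaO: 127.1·0.5852 = 74.38 kg
LOI: 127.1·0.01000 + 67.54·0.009900 + 952.7·0.04980 + 179.3·0.01510 = 52.09 kg
Net of LOI, the glass mass = 1327 − 52.09 = 1275 kg (the oxide masses sum to this)
each wt % is 100 × oxide ÷ glass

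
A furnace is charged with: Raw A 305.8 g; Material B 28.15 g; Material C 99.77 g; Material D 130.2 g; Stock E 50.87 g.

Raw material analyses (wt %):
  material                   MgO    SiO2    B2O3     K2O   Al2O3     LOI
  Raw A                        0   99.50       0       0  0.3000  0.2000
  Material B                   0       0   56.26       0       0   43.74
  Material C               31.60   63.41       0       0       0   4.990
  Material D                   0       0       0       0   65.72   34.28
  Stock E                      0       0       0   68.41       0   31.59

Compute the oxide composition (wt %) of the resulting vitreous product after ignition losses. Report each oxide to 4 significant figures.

Glass mass = 536.2 g (batch 614.8 − LOI 78.61).
Composition: MgO 5.880%, SiO2 68.55%, B2O3 2.954%, K2O 6.490%, Al2O3 16.13%

The whole derivation holds full precision from first step to last — intermediates appear (rounded to 4 significant digits) as written — every reported number receives exactly one rounding — derived quantities (five oxide percentages, the yield, totals, ignition loss, net glass mass) are re-derived from the weighed amounts per 536.2 g of glass at exact precision, precisely as stated by problem or answer.
Oxide-by-oxide delivered mass:
  MgO: 99.77·0.3160 = 31.53 g
  SiO2: 305.8·0.9950 + 99.77·0.6341 = 367.5 g
  B2O3: 28.15·0.5626 = 15.84 g
  K2O: 50.87·0.6841 = 34.80 g
  Al2O3: 305.8·0.003000 + 130.2·0.6572 = 86.48 g
LOI: 305.8·0.002000 + 28.15·0.4374 + 99.77·0.04990 + 130.2·0.3428 + 50.87·0.3159 = 78.61 g
The glass mass, total less LOI, = 614.8 − 78.61 = 536.2 g (= Σ oxide masses)
percent by weight: oxide/glass ×100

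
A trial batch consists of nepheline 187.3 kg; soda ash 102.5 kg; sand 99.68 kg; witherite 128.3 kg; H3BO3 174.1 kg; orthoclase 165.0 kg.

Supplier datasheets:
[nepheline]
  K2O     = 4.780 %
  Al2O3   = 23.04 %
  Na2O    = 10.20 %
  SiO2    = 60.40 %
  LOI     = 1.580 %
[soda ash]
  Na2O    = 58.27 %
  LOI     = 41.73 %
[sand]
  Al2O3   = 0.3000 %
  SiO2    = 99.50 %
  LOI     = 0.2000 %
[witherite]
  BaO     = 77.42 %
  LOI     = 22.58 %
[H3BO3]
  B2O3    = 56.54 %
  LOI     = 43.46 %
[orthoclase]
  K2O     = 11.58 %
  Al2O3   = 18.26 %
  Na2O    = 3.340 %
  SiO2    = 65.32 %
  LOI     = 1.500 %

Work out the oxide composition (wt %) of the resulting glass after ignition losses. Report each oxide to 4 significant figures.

Glass mass = 703.8 kg (batch 856.9 − LOI 153.0).
Composition: K2O 3.987%, Al2O3 10.45%, B2O3 13.99%, BaO 14.11%, Na2O 11.98%, SiO2 45.48%

Every computation maintains full float precision at each step; intermediates are printed (rounded to four significant figures) in the printout — every reported figure is rounded exactly once. All derived quantities are computed at exact precision (net glass mass, the six compositions, totals, LOI, yield) using the weight values per 703.8 kg of glass exactly as shown in question or answer.
Delivered oxide masses:
  K2O: 187.3·0.04780 + 165.0·0.1158 = 28.06 kg
  Al2O3: 187.3·0.2304 + 99.68·0.003000 + 165.0·0.1826 = 73.58 kg
  B2O3: 174.1·0.5654 = 98.44 kg
  BaO: 128.3·0.7742 = 99.33 kg
  Na2O: 187.3·0.1020 + 102.5·0.5827 + 165.0·0.03340 = 84.34 kg
  SiO2: 187.3·0.6040 + 99.68·0.9950 + 165.0·0.6532 = 320.1 kg
LOI: 187.3·0.01580 + 102.5·0.4173 + 99.68·0.002000 + 128.3·0.2258 + 174.1·0.4346 + 165.0·0.01500 = 153.0 kg
Resulting glass, batch − LOI: 856.9 − 153.0 = 703.8 kg (consistent with Σ oxide mass)
each wt % is 100 × oxide ÷ glass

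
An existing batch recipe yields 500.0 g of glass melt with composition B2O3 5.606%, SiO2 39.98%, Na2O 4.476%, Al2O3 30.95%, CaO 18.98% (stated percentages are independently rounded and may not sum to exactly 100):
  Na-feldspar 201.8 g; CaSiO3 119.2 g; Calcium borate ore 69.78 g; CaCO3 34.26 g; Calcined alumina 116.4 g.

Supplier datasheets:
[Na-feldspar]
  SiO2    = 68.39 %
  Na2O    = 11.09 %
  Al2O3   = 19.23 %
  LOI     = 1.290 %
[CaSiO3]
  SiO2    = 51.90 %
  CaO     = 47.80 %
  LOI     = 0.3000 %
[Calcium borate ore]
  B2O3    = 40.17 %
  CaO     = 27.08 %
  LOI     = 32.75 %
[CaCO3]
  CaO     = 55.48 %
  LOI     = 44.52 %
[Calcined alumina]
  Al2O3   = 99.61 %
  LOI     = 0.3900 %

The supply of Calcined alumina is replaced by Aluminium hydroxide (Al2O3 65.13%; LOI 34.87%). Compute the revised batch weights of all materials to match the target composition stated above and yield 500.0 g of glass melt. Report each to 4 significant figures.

Mid-chain values appear rounded to 4 significant figures at each printed step. The working math holds full float precision in all steps — a single rounding finalizes each reported number — the derived quantities, which include LOI, net glass mass, the yield, the totals, five oxide percentages, are rebuilt at full precision, as quoted within either problem or answer, from the batch weights per 500.0 g of glass.
Target oxide masses per 500.0 g glass melt:
  B2O3: 5.606% × 500.0 = 28.03 g
  SiO2: 39.98% × 500.0 = 199.9 g
  Na2O: 4.476% × 500.0 = 22.38 g
  Al2O3: 30.95% × 500.0 = 154.8 g
  CaO: 18.98% × 500.0 = 94.90 g
Mass-balance tally per oxide per the reported batch figures, per the basis as stated (every target is met by its sum up to rounding of the answer):
  B2O3: 69.78·0.4017 = 28.03 g (target 28.03 g)
  SiO2: 201.8·0.6839 + 119.2·0.5190 = 199.9 g (target 199.9 g)
  Na2O: 201.8·0.1109 = 22.38 g (target 22.38 g)
  Al2O3: 201.8·0.1923 + 178.0·0.6513 = 154.7 g (target 154.8 g)
  CaO: 119.2·0.4780 + 69.78·0.2708 + 34.26·0.5548 = 94.88 g (target 94.90 g)
Glass-mass bookkeeping: net batch after ignition = 499.9 g (the Σ of target masses is 500.0 g; against the stated basis, 500.0 g — rounding explains the deltas).
Summing the batch: Σ batch = 603.0 g; loss to ignition Σ batch·LOI = 103.1 g; the yield ratio, glass ÷ batch: 82.90%.

Revised batch per 500.0 g glass melt:
  Na-feldspar: 201.8 g
  CaSiO3: 119.2 g
  Calcium borate ore: 69.78 g
  CaCO3: 34.26 g
  Aluminium hydroxide: 178.0 g
Total batch = 603.0 g; LOI loss = 103.1 g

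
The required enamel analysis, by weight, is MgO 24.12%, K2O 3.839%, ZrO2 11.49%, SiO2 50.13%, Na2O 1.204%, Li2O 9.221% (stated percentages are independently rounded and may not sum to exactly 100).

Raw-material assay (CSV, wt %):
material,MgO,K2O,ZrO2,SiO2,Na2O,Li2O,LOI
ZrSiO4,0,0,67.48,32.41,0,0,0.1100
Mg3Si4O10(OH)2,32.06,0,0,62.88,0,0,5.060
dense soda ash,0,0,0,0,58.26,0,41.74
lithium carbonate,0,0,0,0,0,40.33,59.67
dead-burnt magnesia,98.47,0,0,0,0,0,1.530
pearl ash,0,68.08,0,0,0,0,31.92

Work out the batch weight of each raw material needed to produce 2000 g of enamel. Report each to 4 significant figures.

Working values are displayed rounded to 4 significant digits. The working math holds full precision at each step; each reported value is rounded only once — all derived quantities, including ignition loss, net glass mass, totals, yield, six oxide percentages, are carried starting from the weights on 2000 g of glass at exact precision, precisely as stated by the problem or the answer.
The oxide mass targets at 2000 g enamel:
  MgO: 24.12% × 2000 = 482.4 g
  K2O: 3.839% × 2000 = 76.78 g
  ZrO2: 11.49% × 2000 = 229.8 g
  SiO2: 50.13% × 2000 = 1003 g
  Na2O: 1.204% × 2000 = 24.08 g
  Li2O: 9.221% × 2000 = 184.4 g
Checking each oxide sum with the batch weights as given, under the basis named above (target by target, the sums agree given rounding of the digits):
  MgO: 1419·0.3206 + 27.92·0.9847 = 482.4 g (target 482.4 g)
  K2O: 112.8·0.6808 = 76.79 g (target 76.78 g)
  ZrO2: 340.5·0.6748 = 229.8 g (target 229.8 g)
  SiO2: 340.5·0.3241 + 1419·0.6288 = 1003 g (target 1003 g)
  Na2O: 41.33·0.5826 = 24.08 g (target 24.08 g)
  Li2O: 457.3·0.4033 = 184.4 g (target 184.4 g)
Mass balance on the glass: total charge less LOI = 2000 g (summing oxide targets gives 2000 g; stated basis 2000 g — gaps are rounding artifacts).
Batch grand total — Σ batch = 2399 g; loss to ignition Σ batch·LOI = 398.7 g; yield = glass ÷ total batch = 83.38%.

Batch per 2000 g enamel:
  ZrSiO4: 340.5 g
  Mg3Si4O10(OH)2: 1419 g
  dense soda ash: 41.33 g
  lithium carbonate: 457.3 g
  dead-burnt magnesia: 27.92 g
  pearl ash: 112.8 g
Total batch = 2399 g; LOI loss = 398.7 g; yield = 83.38%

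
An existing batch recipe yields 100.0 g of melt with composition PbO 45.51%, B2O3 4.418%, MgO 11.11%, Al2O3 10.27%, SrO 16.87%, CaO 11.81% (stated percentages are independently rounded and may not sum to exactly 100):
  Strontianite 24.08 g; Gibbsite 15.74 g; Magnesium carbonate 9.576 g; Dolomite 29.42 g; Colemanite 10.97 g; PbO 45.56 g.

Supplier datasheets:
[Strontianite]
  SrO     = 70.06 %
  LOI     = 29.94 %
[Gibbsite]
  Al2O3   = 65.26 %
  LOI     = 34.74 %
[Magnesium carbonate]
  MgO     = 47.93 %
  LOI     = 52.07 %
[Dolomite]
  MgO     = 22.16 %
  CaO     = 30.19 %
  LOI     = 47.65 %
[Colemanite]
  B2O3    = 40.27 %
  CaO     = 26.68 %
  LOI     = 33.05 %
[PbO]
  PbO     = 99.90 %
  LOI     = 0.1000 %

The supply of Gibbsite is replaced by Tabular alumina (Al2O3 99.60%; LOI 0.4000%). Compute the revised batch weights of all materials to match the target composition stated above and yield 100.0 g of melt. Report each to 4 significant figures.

Revised batch per 100.0 g melt:
  Strontianite: 24.08 g
  Tabular alumina: 10.31 g
  Magnesium carbonate: 9.576 g
  Dolomite: 29.42 g
  Colemanite: 10.97 g
  PbO: 45.56 g
Total batch = 129.9 g; LOI loss = 29.93 g

Every computation maintains exact precision from first step to last. Intermediates appear, rounded to four significant figures, when written out — exactly one rounding goes into each reported number; derived quantities are re-derived at full float precision (net glass mass, LOI, the yield, six oxide percentages, the totals) starting from the weights per 100.0 g of glass as quoted within the problem or answer text.
Oxide mass targets, per 100.0 g melt:
  PbO: 45.51% × 100.0 = 45.51 g
  B2O3: 4.418% × 100.0 = 4.418 g
  MgO: 11.11% × 100.0 = 11.11 g
  Al2O3: 10.27% × 100.0 = 10.27 g
  SrO: 16.87% × 100.0 = 16.87 g
  CaO: 11.81% × 100.0 = 11.81 g
Oxide-by-oxide audit applying the batch weights above, relative to the basis at hand (each sum matches its target mass given rounding of the digits):
  PbO: 45.56·0.9990 = 45.51 g (target 45.51 g)
  B2O3: 10.97·0.4027 = 4.418 g (target 4.418 g)
  MgO: 9.576·0.4793 + 29.42·0.2216 = 11.11 g (target 11.11 g)
  Al2O3: 10.31·0.9960 = 10.27 g (target 10.27 g)
  SrO: 24.08·0.7006 = 16.87 g (target 16.87 g)
  CaO: 29.42·0.3019 + 10.97·0.2668 = 11.81 g (target 11.81 g)
Consistency of the glass mass: the batch minus its LOI: 99.99 g (summing oxide targets gives 99.99 g; stated basis 100.0 g — deltas are rounding alone).
Total batch = Σ batch = 129.9 g; the LOI term Σ batch·LOI equals 29.93 g; the yield ratio, glass ÷ batch: 76.96%.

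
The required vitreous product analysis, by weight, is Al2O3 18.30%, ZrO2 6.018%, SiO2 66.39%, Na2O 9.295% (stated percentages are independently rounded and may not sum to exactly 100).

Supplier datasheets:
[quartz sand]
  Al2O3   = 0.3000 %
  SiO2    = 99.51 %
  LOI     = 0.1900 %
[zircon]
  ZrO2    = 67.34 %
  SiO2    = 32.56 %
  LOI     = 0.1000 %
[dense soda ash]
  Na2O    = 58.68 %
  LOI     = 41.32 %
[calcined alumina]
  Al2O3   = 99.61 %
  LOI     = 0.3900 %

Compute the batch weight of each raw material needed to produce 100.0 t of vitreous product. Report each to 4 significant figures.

In-progress results are shown (rounded to 4 significant figures) alongside each step; exact precision is kept end to end; every reported result takes just one rounding. All derived quantities are computed at full precision (LOI, the four compositions, glass mass, the totals, the yield) from the weighed amounts at 100.0 t of glass, precisely as stated by the question or the answer.
Oxide mass targets, per 100.0 t vitreous product:
  Al2O3: 18.30% × 100.0 = 18.30 t
  ZrO2: 6.018% × 100.0 = 6.018 t
  SiO2: 66.39% × 100.0 = 66.39 t
  Na2O: 9.295% × 100.0 = 9.295 t
Verifying the oxide balance given the weights on record, versus the basis set out (sums match the target masses net of answer rounding effects):
  Al2O3: 63.79·0.003000 + 18.18·0.9961 = 18.30 t (target 18.30 t)
  ZrO2: 8.937·0.6734 = 6.018 t (target 6.018 t)
  SiO2: 63.79·0.9951 + 8.937·0.3256 = 66.39 t (target 66.39 t)
  Na2O: 15.84·0.5868 = 9.295 t (target 9.295 t)
Glass-mass bookkeeping: total charge less LOI = 100.0 t (the targets, summed, come to 100.0 t; basis as stated: 100.0 t — deltas are rounding alone).
Batch total: Σ batch = 106.7 t; loss to ignition Σ batch·LOI = 6.746 t; the yield ratio, glass ÷ batch: 93.68%.

Batch per 100.0 t vitreous product:
  quartz sand: 63.79 t
  zircon: 8.937 t
  dense soda ash: 15.84 t
  calcined alumina: 18.18 t
Total batch = 106.7 t; LOI loss = 6.746 t; yield = 93.68%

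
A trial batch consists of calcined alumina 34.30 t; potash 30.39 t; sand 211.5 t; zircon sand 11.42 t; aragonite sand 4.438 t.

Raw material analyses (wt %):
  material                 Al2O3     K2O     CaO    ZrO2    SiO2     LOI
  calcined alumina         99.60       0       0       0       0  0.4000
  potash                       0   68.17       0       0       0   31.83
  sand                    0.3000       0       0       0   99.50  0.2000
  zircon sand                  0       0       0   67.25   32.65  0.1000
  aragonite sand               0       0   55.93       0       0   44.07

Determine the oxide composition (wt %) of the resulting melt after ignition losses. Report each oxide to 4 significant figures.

Exact precision is held at every stage; working values are rounded off to 4 significant digits wherever printed; each reported value takes just one rounding; derived quantities, including totals, LOI, the five compositions, the yield, glass mass, are computed using the weight values on 279.8 t of glass at full precision as given in question or answer.
Delivered oxide masses:
  Al2O3: 34.30·0.9960 + 211.5·0.003000 = 34.80 t
  K2O: 30.39·0.6817 = 20.72 t
  CaO: 4.438·0.5593 = 2.482 t
  ZrO2: 11.42·0.6725 = 7.680 t
  SiO2: 211.5·0.9950 + 11.42·0.3265 = 214.2 t
LOI: 34.30·0.004000 + 30.39·0.3183 + 211.5·0.002000 + 11.42·0.001000 + 4.438·0.4407 = 12.20 t
The glass mass, total less LOI, = 292.0 − 12.20 = 279.8 t (= Σ oxide masses)
percent share: oxide ÷ glass, ×100

Glass mass = 279.8 t (batch 292.0 − LOI 12.20).
Composition: Al2O3 12.43%, K2O 7.403%, CaO 0.8870%, ZrO2 2.744%, SiO2 76.53%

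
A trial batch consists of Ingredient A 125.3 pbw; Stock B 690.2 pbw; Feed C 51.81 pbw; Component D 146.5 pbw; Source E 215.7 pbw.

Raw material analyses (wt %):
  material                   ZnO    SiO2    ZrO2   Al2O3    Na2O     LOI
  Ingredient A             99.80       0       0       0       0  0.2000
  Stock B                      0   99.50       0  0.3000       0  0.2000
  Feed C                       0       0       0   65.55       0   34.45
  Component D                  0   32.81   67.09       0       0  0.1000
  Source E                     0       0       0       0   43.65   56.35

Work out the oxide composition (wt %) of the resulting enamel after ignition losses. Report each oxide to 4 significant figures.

Glass mass = 1088 pbw (batch 1230 − LOI 141.2).
Composition: ZnO 11.49%, SiO2 67.52%, ZrO2 9.031%, Al2O3 3.311%, Na2O 8.651%

Mid-chain values appear, rounded to four significant figures, at each printed step; all arithmetic carries full precision through the solve — every reported result is rounded only once. All derived quantities are carried at exact precision (the totals, glass mass, five oxide percentages, LOI, yield) using the weight values for 1088 pbw of glass as set out in question or answer.
Mass of each oxide from the mix:
  ZnO: 125.3·0.9980 = 125.0 pbw
  SiO2: 690.2·0.9950 + 146.5·0.3281 = 734.8 pbw
  ZrO2: 146.5·0.6709 = 98.29 pbw
  Al2O3: 690.2·0.003000 + 51.81·0.6555 = 36.03 pbw
  Na2O: 215.7·0.4365 = 94.15 pbw
LOI: 125.3·0.002000 + 690.2·0.002000 + 51.81·0.3445 + 146.5·0.001000 + 215.7·0.5635 = 141.2 pbw
Resulting glass, batch − LOI: 1230 − 141.2 = 1088 pbw (consistent with Σ oxide mass)
percent by weight: oxide/glass ×100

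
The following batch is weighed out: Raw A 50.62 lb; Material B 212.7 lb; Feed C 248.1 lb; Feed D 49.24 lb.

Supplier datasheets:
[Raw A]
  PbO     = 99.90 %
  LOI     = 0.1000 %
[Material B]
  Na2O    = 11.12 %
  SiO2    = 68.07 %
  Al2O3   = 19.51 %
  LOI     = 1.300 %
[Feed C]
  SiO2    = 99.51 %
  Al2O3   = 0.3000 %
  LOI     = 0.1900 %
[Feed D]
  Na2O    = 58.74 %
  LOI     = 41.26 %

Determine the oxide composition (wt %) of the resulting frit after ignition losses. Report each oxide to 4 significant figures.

Glass mass = 537.1 lb (batch 560.7 − LOI 23.60).
Composition: PbO 9.416%, Na2O 9.790%, SiO2 72.93%, Al2O3 7.865%

All internal work carries exact precision at each step. Intermediates are displayed with 4-significant-digit rounding on the page. Each reported number takes just one rounding; derived quantities are computed from the weighed amounts at 537.1 lb of glass in exact precision (glass mass, ignition loss, totals, yield, the four compositions) exactly as shown in the problem or the answer.
Oxide-by-oxide delivered mass:
  PbO: 50.62·0.9990 = 50.57 lb
  Na2O: 212.7·0.1112 + 49.24·0.5874 = 52.58 lb
  SiO2: 212.7·0.6807 + 248.1·0.9951 = 391.7 lb
  Al2O3: 212.7·0.1951 + 248.1·0.003000 = 42.24 lb
LOI: 50.62·0.001000 + 212.7·0.01300 + 248.1·0.001900 + 49.24·0.4126 = 23.60 lb
Glass mass = batch − LOI = 560.7 − 23.60 = 537.1 lb (equal to the oxide-mass sum)
percent by weight: oxide/glass ×100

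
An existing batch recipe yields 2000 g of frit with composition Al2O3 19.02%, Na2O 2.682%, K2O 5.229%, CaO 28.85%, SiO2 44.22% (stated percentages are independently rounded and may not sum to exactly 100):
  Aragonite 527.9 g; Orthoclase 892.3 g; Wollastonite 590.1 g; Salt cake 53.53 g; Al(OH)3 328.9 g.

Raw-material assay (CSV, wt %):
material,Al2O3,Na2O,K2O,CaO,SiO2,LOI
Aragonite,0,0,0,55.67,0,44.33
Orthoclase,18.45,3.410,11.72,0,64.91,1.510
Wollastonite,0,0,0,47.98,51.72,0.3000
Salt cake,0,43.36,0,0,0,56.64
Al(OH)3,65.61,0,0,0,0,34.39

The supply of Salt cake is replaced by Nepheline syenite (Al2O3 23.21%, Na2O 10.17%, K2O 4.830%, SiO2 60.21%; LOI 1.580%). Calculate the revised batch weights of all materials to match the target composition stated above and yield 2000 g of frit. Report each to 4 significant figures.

Revised batch per 2000 g frit:
  Aragonite: 675.6 g
  Orthoclase: 783.2 g
  Wollastonite: 418.8 g
  Nepheline syenite: 264.8 g
  Al(OH)3: 265.9 g
Total batch = 2408 g; LOI loss = 408.2 g

The intermediate values are shown, rounded to 4 significant figures, across the worked steps; all internal work carries exact precision in every operation — each reported figure carries a single rounding — derived quantities, which include five oxide percentages, ignition loss, yield, totals, glass mass, are re-derived at full precision, as written in the problem or the answer, from the weighed amounts on 2000 g of glass.
Target oxide masses per 2000 g frit:
  Al2O3: 19.02% × 2000 = 380.4 g
  Na2O: 2.682% × 2000 = 53.64 g
  K2O: 5.229% × 2000 = 104.6 g
  CaO: 28.85% × 2000 = 577.0 g
  SiO2: 44.22% × 2000 = 884.4 g
Per-oxide balance check applying the batch weights above, against the basis in use (each sum matches its target mass inside rounding margins):
  Al2O3: 783.2·0.1845 + 264.8·0.2321 + 265.9·0.6561 = 380.4 g (target 380.4 g)
  Na2O: 783.2·0.03410 + 264.8·0.1017 = 53.64 g (target 53.64 g)
  K2O: 783.2·0.1172 + 264.8·0.04830 = 104.6 g (target 104.6 g)
  CaO: 675.6·0.5567 + 418.8·0.4798 = 577.0 g (target 577.0 g)
  SiO2: 783.2·0.6491 + 418.8·0.5172 + 264.8·0.6021 = 884.4 g (target 884.4 g)
Mass balance on the glass: batch Σ − ignition loss = 2000 g (the Σ of target masses is 2000 g; with the basis standing at 2000 g — any gap is answer rounding).
Whole-batch sum: Σ batch = 2408 g; the LOI term Σ batch·LOI equals 408.2 g; yield: glass divided by total = 83.05%.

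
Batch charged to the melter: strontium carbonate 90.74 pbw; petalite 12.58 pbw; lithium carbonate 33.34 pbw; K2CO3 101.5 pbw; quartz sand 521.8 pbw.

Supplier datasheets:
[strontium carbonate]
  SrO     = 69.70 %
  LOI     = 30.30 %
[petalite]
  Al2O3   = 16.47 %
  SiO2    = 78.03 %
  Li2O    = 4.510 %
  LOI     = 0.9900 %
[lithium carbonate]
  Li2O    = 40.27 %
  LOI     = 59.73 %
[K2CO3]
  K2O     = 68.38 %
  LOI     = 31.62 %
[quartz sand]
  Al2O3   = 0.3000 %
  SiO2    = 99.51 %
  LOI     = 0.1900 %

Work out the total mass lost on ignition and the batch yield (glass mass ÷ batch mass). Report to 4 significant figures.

LOI loss = 80.62 pbw; glass = 679.3 pbw; yield = 89.39%

The working math runs at full float precision all the way through. Mid-chain values are displayed, with 4-significant-figure rounding, across the worked steps; every reported result is rounded a single time. The derived quantities are re-derived at exact precision (totals, LOI, yield, five oxide percentages, glass mass) from the weighed amounts per 679.3 pbw of glass as given in question or answer.
LOI of each material in turn:
  strontium carbonate: 90.74 × 0.3030 = 27.49 pbw
  petalite: 12.58 × 0.009900 = 0.1245 pbw
  lithium carbonate: 33.34 × 0.5973 = 19.91 pbw
  K2CO3: 101.5 × 0.3162 = 32.09 pbw
  quartz sand: 521.8 × 0.001900 = 0.9914 pbw
Total LOI = 80.62 pbw
Glass = batch − LOI = 760.0 − 80.62 = 679.3 pbw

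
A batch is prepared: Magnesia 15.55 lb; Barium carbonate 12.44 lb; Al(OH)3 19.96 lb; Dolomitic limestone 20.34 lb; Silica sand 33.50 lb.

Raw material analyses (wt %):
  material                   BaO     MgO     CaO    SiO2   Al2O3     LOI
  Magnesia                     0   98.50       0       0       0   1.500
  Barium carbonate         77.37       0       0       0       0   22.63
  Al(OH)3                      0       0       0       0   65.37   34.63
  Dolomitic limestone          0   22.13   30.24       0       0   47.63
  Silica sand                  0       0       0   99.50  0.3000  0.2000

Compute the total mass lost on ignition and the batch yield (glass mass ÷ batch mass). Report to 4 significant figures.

The working math keeps exact precision all the way through. Intermediates are printed rounded to four significant figures across the worked steps; every reported result is rounded just once — the derived quantities, which include net glass mass, totals, the five compositions, the yield, ignition loss, are carried in full precision, as quoted within either problem or answer, using the weight values on 82.07 lb of glass.
Per-material ignition loss:
  Magnesia: 15.55 × 0.01500 = 0.2333 lb
  Barium carbonate: 12.44 × 0.2263 = 2.815 lb
  Al(OH)3: 19.96 × 0.3463 = 6.912 lb
  Dolomitic limestone: 20.34 × 0.4763 = 9.688 lb
  Silica sand: 33.50 × 0.002000 = 0.06700 lb
Total LOI = 19.72 lb
Glass = batch − LOI = 101.8 − 19.72 = 82.07 lb

LOI loss = 19.72 lb; glass = 82.07 lb; yield = 80.63%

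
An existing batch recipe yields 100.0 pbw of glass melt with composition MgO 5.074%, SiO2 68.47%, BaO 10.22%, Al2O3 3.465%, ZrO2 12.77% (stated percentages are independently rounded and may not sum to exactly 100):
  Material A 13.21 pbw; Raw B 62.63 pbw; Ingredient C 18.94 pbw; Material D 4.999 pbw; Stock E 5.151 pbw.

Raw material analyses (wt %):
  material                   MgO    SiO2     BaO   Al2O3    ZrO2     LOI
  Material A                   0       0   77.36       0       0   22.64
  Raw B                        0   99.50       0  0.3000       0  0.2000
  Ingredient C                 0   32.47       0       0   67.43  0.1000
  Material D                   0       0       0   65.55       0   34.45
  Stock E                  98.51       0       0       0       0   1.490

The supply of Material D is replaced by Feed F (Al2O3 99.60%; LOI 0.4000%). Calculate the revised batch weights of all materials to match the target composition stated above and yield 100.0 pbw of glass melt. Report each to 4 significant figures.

Revised batch per 100.0 pbw glass melt:
  Material A: 13.21 pbw
  Raw B: 62.63 pbw
  Ingredient C: 18.94 pbw
  Feed F: 3.290 pbw
  Stock E: 5.151 pbw
Total batch = 103.2 pbw; LOI loss = 3.225 pbw

All arithmetic runs at full precision in all steps; mid-chain values appear, with 4-significant-figure rounding, when written out — each reported figure is rounded just once; all derived quantities are re-derived starting from the weights at 100.0 pbw of glass in exact precision (the totals, the yield, net glass mass, LOI, five oxide percentages) as written in question or answer.
Target oxide masses per 100.0 pbw glass melt:
  MgO: 5.074% × 100.0 = 5.074 pbw
  SiO2: 68.47% × 100.0 = 68.47 pbw
  BaO: 10.22% × 100.0 = 10.22 pbw
  Al2O3: 3.465% × 100.0 = 3.465 pbw
  ZrO2: 12.77% × 100.0 = 12.77 pbw
Oxide-by-oxide audit on the weights just shown, versus the basis set out (sums match the target masses once rounding is allowed for):
  MgO: 5.151·0.9851 = 5.074 pbw (target 5.074 pbw)
  SiO2: 62.63·0.9950 + 18.94·0.3247 = 68.47 pbw (target 68.47 pbw)
  BaO: 13.21·0.7736 = 10.22 pbw (target 10.22 pbw)
  Al2O3: 62.63·0.003000 + 3.290·0.9960 = 3.465 pbw (target 3.465 pbw)
  ZrO2: 18.94·0.6743 = 12.77 pbw (target 12.77 pbw)
Glass-mass sanity pass: net batch after ignition = 100.0 pbw (the targets, summed, come to 100.0 pbw; versus the stated basis of 100.0 pbw — gaps are rounding artifacts).
Summing the batch: Σ batch = 103.2 pbw; ignition loss, Σ(batch × LOI) = 3.225 pbw; yield, glass over the total, = 96.88%.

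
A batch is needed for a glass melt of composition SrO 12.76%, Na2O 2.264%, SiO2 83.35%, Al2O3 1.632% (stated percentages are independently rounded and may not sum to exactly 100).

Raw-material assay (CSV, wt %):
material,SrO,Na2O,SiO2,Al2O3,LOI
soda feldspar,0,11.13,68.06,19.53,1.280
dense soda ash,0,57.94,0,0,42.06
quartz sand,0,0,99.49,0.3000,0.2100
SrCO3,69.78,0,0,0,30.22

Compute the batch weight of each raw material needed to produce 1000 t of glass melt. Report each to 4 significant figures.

Batch per 1000 t glass melt:
  soda feldspar: 71.45 t
  dense soda ash: 25.35 t
  quartz sand: 788.9 t
  SrCO3: 182.9 t
Total batch = 1069 t; LOI loss = 68.51 t; yield = 93.59%

Exact precision is maintained in all steps. Intermediates appear with 4-significant-figure rounding when written out — each reported figure undergoes a single rounding. Derived quantities are carried in exact precision (LOI, net glass mass, four oxide percentages, the yield, totals) from the batch weights per 1000 t of glass, precisely as stated by question or answer.
Target masses of each oxide per 1000 t glass melt:
  SrO: 12.76% × 1000 = 127.6 t
  Na2O: 2.264% × 1000 = 22.64 t
  SiO2: 83.35% × 1000 = 833.5 t
  Al2O3: 1.632% × 1000 = 16.32 t
Verifying the oxide balance using the reported weights, on the stated basis (delivered sums recover each target once rounding is allowed for):
  SrO: 182.9·0.6978 = 127.6 t (target 127.6 t)
  Na2O: 71.45·0.1113 + 25.35·0.5794 = 22.64 t (target 22.64 t)
  SiO2: 71.45·0.6806 + 788.9·0.9949 = 833.5 t (target 833.5 t)
  Al2O3: 71.45·0.1953 + 788.9·0.003000 = 16.32 t (target 16.32 t)
Mass balance on the glass: total charge less LOI = 1000 t (summing oxide targets gives 1000 t; with the basis standing at 1000 t — a pure rounding effect).
Summing the batch: Σ batch = 1069 t; loss to ignition Σ batch·LOI = 68.51 t; as yield: glass ÷ batch → 93.59%.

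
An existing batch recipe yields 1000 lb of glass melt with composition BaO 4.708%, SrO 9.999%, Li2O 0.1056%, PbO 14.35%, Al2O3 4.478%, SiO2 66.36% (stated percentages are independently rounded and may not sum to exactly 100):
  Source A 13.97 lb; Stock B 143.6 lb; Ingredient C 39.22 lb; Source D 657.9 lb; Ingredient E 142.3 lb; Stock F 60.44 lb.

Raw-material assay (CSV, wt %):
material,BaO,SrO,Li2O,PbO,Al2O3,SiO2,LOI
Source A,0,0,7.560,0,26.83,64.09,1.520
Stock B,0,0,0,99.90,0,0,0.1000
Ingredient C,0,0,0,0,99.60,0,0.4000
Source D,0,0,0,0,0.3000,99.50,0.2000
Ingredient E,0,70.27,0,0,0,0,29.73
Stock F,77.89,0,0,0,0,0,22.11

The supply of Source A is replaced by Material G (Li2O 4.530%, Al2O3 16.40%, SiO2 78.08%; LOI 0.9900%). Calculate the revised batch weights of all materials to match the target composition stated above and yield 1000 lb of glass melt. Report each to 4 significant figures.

Exact precision is carried at every stage — intermediates are printed rounded to 4 significant digits in the working. A single rounding produces every reported number; the derived quantities are carried in full float precision (the yield, ignition loss, six oxide percentages, glass mass, totals) from the weighed amounts per 1000 lb of glass, as written in the problem or answer text.
Oxide-by-oxide targets in 1000 lb glass melt:
  BaO: 4.708% × 1000 = 47.08 lb
  SrO: 9.999% × 1000 = 99.99 lb
  Li2O: 0.1056% × 1000 = 1.056 lb
  PbO: 14.35% × 1000 = 143.5 lb
  Al2O3: 4.478% × 1000 = 44.78 lb
  SiO2: 66.36% × 1000 = 663.6 lb
Verifying the oxide balance given the weights on record, at the basis given (sums match the target masses once rounding is allowed for):
  BaO: 60.44·0.7789 = 47.08 lb (target 47.08 lb)
  SrO: 142.3·0.7027 = 99.99 lb (target 99.99 lb)
  Li2O: 23.31·0.04530 = 1.056 lb (target 1.056 lb)
  PbO: 143.6·0.9990 = 143.5 lb (target 143.5 lb)
  Al2O3: 23.31·0.1640 + 39.17·0.9960 + 648.6·0.003000 = 44.78 lb (target 44.78 lb)
  SiO2: 23.31·0.7808 + 648.6·0.9950 = 663.6 lb (target 663.6 lb)
Glass mass check: Σ batch − LOI loss = 999.9 lb (the Σ of target masses is 1000 lb; stated basis 1000 lb — rounding explains the deltas).
Whole-batch sum: Σ batch = 1057 lb; LOI loss = Σ batch·LOI = 57.50 lb; glass ÷ batch gives a yield of 94.56%.

Revised batch per 1000 lb glass melt:
  Material G: 23.31 lb
  Stock B: 143.6 lb
  Ingredient C: 39.17 lb
  Source D: 648.6 lb
  Ingredient E: 142.3 lb
  Stock F: 60.44 lb
Total batch = 1057 lb; LOI loss = 57.50 lb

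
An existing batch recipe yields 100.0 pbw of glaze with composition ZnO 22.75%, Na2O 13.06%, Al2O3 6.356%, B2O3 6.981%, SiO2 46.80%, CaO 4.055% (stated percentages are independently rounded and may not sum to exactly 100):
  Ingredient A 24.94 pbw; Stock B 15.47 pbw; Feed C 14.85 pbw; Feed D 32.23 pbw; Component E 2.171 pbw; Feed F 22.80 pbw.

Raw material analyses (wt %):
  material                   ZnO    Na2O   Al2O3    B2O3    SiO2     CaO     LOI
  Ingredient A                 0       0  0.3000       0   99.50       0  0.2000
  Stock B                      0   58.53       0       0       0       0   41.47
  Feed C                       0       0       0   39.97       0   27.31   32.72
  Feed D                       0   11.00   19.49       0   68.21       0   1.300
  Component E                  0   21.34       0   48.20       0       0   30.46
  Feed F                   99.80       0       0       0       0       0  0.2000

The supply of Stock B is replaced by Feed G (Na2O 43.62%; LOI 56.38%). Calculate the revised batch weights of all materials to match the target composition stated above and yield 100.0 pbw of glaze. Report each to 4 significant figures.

In-progress results appear rounded off to 4 significant figures as written; each numeric step runs at full float precision all the way through — exactly one rounding goes into each reported number — derived quantities are computed in exact precision (the six compositions, LOI, net glass mass, the totals, the yield) using the weight values per 100.0 pbw of glass, as set out in problem or answer.
Oxide mass targets, per 100.0 pbw glaze:
  ZnO: 22.75% × 100.0 = 22.75 pbw
  Na2O: 13.06% × 100.0 = 13.06 pbw
  Al2O3: 6.356% × 100.0 = 6.356 pbw
  B2O3: 6.981% × 100.0 = 6.981 pbw
  SiO2: 46.80% × 100.0 = 46.80 pbw
  CaO: 4.055% × 100.0 = 4.055 pbw
Checking each oxide sum on the weights just shown, at the basis given (every target is met by its sum up to rounding of the answer):
  ZnO: 22.80·0.9980 = 22.75 pbw (target 22.75 pbw)
  Na2O: 20.75·0.4362 + 32.23·0.1100 + 2.171·0.2134 = 13.06 pbw (target 13.06 pbw)
  Al2O3: 24.94·0.003000 + 32.23·0.1949 = 6.356 pbw (target 6.356 pbw)
  B2O3: 14.85·0.3997 + 2.171·0.4820 = 6.982 pbw (target 6.981 pbw)
  SiO2: 24.94·0.9950 + 32.23·0.6821 = 46.80 pbw (target 46.80 pbw)
  CaO: 14.85·0.2731 = 4.056 pbw (target 4.055 pbw)
The glass-mass cross-check: Σ batch − LOI loss = 100.0 pbw (oxide target masses add up to 100.0 pbw; basis as stated: 100.0 pbw — a pure rounding effect).
Adding the batch up: Σ batch = 117.7 pbw; LOI loss = Σ batch·LOI = 17.73 pbw; as yield: glass ÷ batch → 84.94%.

Revised batch per 100.0 pbw glaze:
  Ingredient A: 24.94 pbw
  Feed G: 20.75 pbw
  Feed C: 14.85 pbw
  Feed D: 32.23 pbw
  Component E: 2.171 pbw
  Feed F: 22.80 pbw
Total batch = 117.7 pbw; LOI loss = 17.73 pbw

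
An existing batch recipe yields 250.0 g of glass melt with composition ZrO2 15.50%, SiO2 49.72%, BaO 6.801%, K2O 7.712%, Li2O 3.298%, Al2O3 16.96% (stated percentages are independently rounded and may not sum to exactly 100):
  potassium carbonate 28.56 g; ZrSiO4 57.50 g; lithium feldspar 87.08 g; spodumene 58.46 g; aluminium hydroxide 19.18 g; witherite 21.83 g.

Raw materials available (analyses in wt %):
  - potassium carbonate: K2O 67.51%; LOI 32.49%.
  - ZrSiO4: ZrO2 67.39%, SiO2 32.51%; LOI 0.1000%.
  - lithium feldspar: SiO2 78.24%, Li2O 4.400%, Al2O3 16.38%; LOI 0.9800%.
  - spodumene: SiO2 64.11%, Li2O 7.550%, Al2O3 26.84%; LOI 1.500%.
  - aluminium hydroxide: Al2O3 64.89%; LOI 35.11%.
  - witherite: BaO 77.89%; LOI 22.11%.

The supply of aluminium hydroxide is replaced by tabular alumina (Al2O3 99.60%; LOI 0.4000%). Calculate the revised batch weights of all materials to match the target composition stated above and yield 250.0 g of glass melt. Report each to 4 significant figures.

Revised batch per 250.0 g glass melt:
  potassium carbonate: 28.56 g
  ZrSiO4: 57.50 g
  lithium feldspar: 87.08 g
  spodumene: 58.46 g
  tabular alumina: 12.50 g
  witherite: 21.83 g
Total batch = 265.9 g; LOI loss = 15.94 g

In-progress results are printed with 4-significant-figure rounding across the worked steps. The working math runs at exact precision through every step; exactly one rounding goes into every reported figure. The derived quantities (glass mass, ignition loss, totals, six oxide percentages, yield) are rebuilt starting from the weights at 250.0 g of glass at exact precision as given in question or answer.
Oxide-by-oxide targets in 250.0 g glass melt:
  ZrO2: 15.50% × 250.0 = 38.75 g
  SiO2: 49.72% × 250.0 = 124.3 g
  BaO: 6.801% × 250.0 = 17.00 g
  K2O: 7.712% × 250.0 = 19.28 g
  Li2O: 3.298% × 250.0 = 8.245 g
  Al2O3: 16.96% × 250.0 = 42.40 g
A balance pass over the oxides, working from each reported weight, relative to the basis at hand (target by target, the sums agree exact up to rounding of places):
  ZrO2: 57.50·0.6739 = 38.75 g (target 38.75 g)
  SiO2: 57.50·0.3251 + 87.08·0.7824 + 58.46·0.6411 = 124.3 g (target 124.3 g)
  BaO: 21.83·0.7789 = 17.00 g (target 17.00 g)
  K2O: 28.56·0.6751 = 19.28 g (target 19.28 g)
  Li2O: 87.08·0.04400 + 58.46·0.07550 = 8.245 g (target 8.245 g)
  Al2O3: 87.08·0.1638 + 58.46·0.2684 + 12.50·0.9960 = 42.40 g (target 42.40 g)
Glass-mass closure: total charge less LOI = 250.0 g (summing oxide targets gives 250.0 g; the stated basis being 250.0 g — rounding explains the deltas).
Adding the batch up: Σ batch = 265.9 g; Σ batch·LOI gives LOI loss = 15.94 g; glass ÷ batch gives a yield of 94.00%.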